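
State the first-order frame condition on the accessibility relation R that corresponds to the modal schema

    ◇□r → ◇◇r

∀x ∀y (xRy → ∃w (yRw ∧ xR²w))

This is a Sahlqvist (Geach-type) schema ◇^1□^1r → □^0◇^2r.
Minimal-valuation argument: fix x; take any y with xR^1y and any z with xR^0z. Set V(r) to the set of worlds R-reachable from y in exactly 1 step. Then □^1r holds at y, so the antecedent holds at x; validity forces ◇^2r at z, giving a w with zR^2w and yR^1w.
First-order correspondent: ∀x ∀y (xRy → ∃w (yRw ∧ xR²w)).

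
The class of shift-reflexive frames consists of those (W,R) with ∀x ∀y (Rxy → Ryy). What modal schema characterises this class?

□(□p → p)

The condition is shift-reflexivity. The T□ schema □(□p → p) defines it.
Suppose □(□p→p) is valid. Take Rxy and set V(p)={w : Ryw}. Then at y, □p holds; since □(□p→p) at x, □p→p at y, so p at y, i.e. Ryy.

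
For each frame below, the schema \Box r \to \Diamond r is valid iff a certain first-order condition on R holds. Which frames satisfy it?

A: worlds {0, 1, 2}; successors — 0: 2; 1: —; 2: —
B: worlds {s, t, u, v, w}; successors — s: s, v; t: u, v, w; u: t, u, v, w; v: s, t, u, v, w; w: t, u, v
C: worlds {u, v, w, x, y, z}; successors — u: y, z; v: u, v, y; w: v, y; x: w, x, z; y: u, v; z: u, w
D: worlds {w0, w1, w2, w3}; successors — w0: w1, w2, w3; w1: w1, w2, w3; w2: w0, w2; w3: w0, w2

This is the axiom for seriality; its first-order frame correspondent is \forall x \exists y Rxy.
A: fails — world 1 has no successor.
B: holds.
C: holds.
D: holds.

B, C, D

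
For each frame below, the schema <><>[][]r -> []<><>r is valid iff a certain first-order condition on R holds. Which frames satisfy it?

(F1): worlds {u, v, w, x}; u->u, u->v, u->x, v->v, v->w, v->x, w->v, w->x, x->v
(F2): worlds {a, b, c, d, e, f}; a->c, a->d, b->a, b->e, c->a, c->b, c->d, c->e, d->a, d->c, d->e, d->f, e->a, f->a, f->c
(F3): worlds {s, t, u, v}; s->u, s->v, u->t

Frame correspondent (Sahlqvist): forall x forall y forall z ((x R^2 y & xRz) -> exists w (y R^2 w & z R^2 w)) — i.e. a generalized confluence (Geach) condition.
(F1): satisfies the condition.
(F2): satisfies the condition.
(F3): fails — sR²t, sRu but no w with tR²w and uR²w.
Valid on: (F1), (F2).

(F1), (F2)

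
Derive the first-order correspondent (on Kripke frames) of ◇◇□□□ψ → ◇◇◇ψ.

This is a Sahlqvist (Geach-type) schema ◇^2□^3ψ → □^0◇^3ψ.
First-order correspondent: ∀x ∀y (xR²y → ∃w (yR³w ∧ xR³w)).

∀x ∀y (xR²y → ∃w (yR³w ∧ xR³w))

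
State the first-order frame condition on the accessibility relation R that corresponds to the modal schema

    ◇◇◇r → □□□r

∀x ∀y ∀z ((xR³y ∧ xR³z) → ∃w (y = w ∧ z = w))

This is a Sahlqvist (Geach-type) schema ◇^3□^0r → □^3◇^0r.
Minimal-valuation argument: fix x; take any y with xR^3y and any z with xR^3z. Set V(r) to the set of worlds R-reachable from y in exactly 0 steps. Then □^0r holds at y, so the antecedent holds at x; validity forces ◇^0r at z, giving a w with zR^0w and yR^0w.
First-order correspondent: ∀x ∀y ∀z ((xR³y ∧ xR³z) → ∃w (y = w ∧ z = w)).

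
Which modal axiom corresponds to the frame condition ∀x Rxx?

□s → s

This is reflexivity; the standard corresponding axiom is T: □s → s.
Suppose □s→s is valid. At any x set V(s)={w : Rxw}. Then □s holds at x, so s holds at x, i.e. Rxx.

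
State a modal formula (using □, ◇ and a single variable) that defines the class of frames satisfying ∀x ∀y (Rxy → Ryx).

The condition is symmetry. The B schema ψ → □◇ψ defines it.
Suppose ψ→□◇ψ is valid. Take Rxy and set V(ψ)={x}. Then ψ at x, so □◇ψ at x, so ◇ψ at y, so some z with Ryz has ψ; z=x, i.e. Ryx.

ψ → □◇ψ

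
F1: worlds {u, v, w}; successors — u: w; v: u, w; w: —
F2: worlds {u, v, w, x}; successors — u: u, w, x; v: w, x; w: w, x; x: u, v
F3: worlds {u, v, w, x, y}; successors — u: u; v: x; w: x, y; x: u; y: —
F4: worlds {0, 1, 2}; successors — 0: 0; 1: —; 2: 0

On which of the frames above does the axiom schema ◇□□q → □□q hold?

Frame correspondent (Sahlqvist): ∀x ∀y ∀z ((xRy ∧ xR²z) → ∃w (yR²w ∧ z = w)) — i.e. a generalized confluence (Geach) condition.
F1: fails — vRu, vR²w but no t with uR²t and w=t.
F2: fails — uRx, uR²v but no t with xR²t and v=t.
F3: fails — wRy, wR²u but no t with yR²t and u=t.
F4: satisfies the condition.
Valid on: F4.

F4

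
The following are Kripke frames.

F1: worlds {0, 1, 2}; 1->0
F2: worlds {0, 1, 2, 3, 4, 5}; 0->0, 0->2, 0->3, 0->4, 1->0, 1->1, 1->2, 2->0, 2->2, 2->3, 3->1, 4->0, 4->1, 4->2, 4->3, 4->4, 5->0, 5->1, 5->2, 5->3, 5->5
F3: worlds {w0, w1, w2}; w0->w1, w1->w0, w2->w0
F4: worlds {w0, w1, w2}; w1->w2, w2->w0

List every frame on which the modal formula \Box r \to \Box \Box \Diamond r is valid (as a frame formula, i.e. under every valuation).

This is the axiom for a generalized confluence (Geach) condition; its first-order frame correspondent is \forall x \forall z (x R^2 z \to \exists w (xRw \wedge zRw)).
F1: holds.
F2: fails — 0R²3 but no w with 0Rw and 3Rw.
F3: holds.
F4: fails — w1R²w0 but no w with w1Rw and w0Rw.
Valid on: F1, F3.

F1, F3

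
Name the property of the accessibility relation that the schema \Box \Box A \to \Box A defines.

This schema is the C4 axiom.
Its frame correspondent is density — \forall x \forall y (Rxy \to \exists z (Rxz \wedge Rzy)).

Density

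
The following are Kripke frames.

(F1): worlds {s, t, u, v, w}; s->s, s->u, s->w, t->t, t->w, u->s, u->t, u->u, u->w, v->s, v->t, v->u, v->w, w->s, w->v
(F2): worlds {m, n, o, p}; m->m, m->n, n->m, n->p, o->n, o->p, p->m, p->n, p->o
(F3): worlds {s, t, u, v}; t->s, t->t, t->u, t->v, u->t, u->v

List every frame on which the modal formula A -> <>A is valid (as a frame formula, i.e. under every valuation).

none

The schema corresponds to a generalized confluence (Geach) condition: forall x exists w (x = w & xRw).
(F1): fails — at v but no w* with v=w* and vRw*.
(F2): fails — at n but no w with n=w and nRw.
(F3): fails — at s but no w with s=w and sRw.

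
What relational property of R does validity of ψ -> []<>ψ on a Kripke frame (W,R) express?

Suppose ψ→□◇ψ is valid. Take Rxy and set V(ψ)={x}. Then ψ at x, so □◇ψ at x, so ◇ψ at y, so some z with Ryz has ψ; z=x, i.e. Ryx.
The converse is a direct semantic check.
Frame condition: forall x forall y (Rxy -> Ryx).

symmetry: forall x forall y (Rxy -> Ryx)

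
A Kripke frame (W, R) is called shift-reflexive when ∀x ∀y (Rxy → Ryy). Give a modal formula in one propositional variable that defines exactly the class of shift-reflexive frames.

□(□p → p)

A defining formula is □(□p → p) (the T□ axiom).
Suppose □(□p→p) is valid. Take Rxy and set V(p)={w : Ryw}. Then at y, □p holds; since □(□p→p) at x, □p→p at y, so p at y, i.e. Ryy.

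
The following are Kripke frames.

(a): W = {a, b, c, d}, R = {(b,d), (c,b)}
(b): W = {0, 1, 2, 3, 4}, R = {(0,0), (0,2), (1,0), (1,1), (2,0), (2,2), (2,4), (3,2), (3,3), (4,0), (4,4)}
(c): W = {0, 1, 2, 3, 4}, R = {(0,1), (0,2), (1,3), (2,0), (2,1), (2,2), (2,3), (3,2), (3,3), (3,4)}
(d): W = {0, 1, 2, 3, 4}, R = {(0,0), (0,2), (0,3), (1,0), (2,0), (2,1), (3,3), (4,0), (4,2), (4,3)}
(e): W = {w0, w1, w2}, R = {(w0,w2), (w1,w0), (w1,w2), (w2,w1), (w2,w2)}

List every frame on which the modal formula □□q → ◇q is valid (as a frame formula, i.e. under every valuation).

(b), (d), (e)

The schema corresponds to a generalized confluence (Geach) condition: ∀x ∃w (xR²w ∧ xRw).
(a): fails — at a but no w with aR²w and aRw.
(b): condition met.
(c): fails — at 4 but no w with 4R²w and 4Rw.
(d): condition met.
(e): condition met.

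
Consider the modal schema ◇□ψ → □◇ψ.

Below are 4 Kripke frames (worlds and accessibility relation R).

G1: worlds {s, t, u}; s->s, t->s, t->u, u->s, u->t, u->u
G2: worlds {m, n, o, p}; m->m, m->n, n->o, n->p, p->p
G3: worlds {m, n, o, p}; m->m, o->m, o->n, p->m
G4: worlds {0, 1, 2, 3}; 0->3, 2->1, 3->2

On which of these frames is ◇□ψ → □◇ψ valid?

The schema corresponds to convergence: ∀x ∀y ∀z (Rxy ∧ Rxz → ∃w (Ryw ∧ Rzw)).
G1: satisfies the condition.
G2: fails — Rmm and Rmn but m and n have no common successor.
G3: fails — Rom and Ron but m and n have no common successor.
G4: fails — R21 and R21 but 1 and 1 have no common successor.

G1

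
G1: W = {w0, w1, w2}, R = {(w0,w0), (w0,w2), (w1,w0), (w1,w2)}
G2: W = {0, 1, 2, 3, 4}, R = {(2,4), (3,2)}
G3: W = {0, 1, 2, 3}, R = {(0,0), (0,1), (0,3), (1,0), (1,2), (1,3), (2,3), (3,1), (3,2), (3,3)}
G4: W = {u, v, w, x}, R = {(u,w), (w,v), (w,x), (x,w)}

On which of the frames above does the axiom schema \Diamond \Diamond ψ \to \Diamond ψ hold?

G1

The schema corresponds to transitivity: \forall x \forall y \forall z (Rxy \wedge Ryz \to Rxz).
G1: condition met.
G2: fails — R32 and R24 but not R34.
G3: fails — R10 and R01 but not R11.
G4: fails — Rxw and Rwx but not Rxx.
Valid on: G1.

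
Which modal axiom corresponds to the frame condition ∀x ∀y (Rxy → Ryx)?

r → □◇r

A defining formula is r → □◇r (the B axiom).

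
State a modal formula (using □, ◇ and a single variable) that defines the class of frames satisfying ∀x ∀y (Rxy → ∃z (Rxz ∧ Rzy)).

This is density; the standard corresponding axiom is C4: □□s → □s.
Suppose □□s→□s is valid. Take Rxy and set V(s)={w : xR²w}. Then □□s at x, so □s at x, so s at y, i.e. ∃z(Rxz∧Rzy).

□□s → □s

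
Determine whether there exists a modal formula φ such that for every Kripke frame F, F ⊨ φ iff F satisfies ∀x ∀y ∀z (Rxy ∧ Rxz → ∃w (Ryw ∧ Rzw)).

Yes — defined by ◇□q → □◇q

The condition is convergence. A defining modal formula is ◇□q → □◇q.
Suppose ◇□q→□◇q is valid. Take Rxy, Rxz and set V(q)={w : Ryw}. Then □q at y so ◇□q at x, so □◇q at x, so ◇q at z, giving w with Rzw and Ryw.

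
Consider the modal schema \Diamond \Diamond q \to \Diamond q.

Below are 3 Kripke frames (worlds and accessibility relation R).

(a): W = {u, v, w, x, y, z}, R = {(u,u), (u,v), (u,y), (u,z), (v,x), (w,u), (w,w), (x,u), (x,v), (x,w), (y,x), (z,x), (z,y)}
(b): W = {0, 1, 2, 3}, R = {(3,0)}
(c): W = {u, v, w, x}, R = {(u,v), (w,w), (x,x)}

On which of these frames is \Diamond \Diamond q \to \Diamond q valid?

This is the axiom for transitivity; its first-order frame correspondent is \forall x \forall y \forall z (Rxy \wedge Ryz \to Rxz).
(a): fails — Ruv and Rvx but not Rux.
(b): holds.
(c): holds.
Valid on: (b), (c).

(b), (c)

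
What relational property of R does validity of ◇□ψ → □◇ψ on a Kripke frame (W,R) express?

Convergence

This schema is the .2 axiom.
Its frame correspondent is convergence — ∀x ∀y ∀z (Rxy ∧ Rxz → ∃w (Ryw ∧ Rzw)).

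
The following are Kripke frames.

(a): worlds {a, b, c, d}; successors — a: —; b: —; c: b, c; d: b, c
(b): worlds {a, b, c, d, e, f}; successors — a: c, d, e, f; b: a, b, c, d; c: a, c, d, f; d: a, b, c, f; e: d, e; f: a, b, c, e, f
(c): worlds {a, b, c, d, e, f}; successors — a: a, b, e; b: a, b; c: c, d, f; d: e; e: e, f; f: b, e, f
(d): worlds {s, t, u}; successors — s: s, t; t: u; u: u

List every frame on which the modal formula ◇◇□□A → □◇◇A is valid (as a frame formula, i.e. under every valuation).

The schema corresponds to a generalized confluence (Geach) condition: ∀x ∀y ∀z ((xR²y ∧ xRz) → ∃w (yR²w ∧ zR²w)).
(a): fails — cR²b, cRb but no w with bR²w and bR²w.
(b): condition met.
(c): condition met.
(d): condition met.
Valid on: (b), (c), (d).

(b), (c), (d)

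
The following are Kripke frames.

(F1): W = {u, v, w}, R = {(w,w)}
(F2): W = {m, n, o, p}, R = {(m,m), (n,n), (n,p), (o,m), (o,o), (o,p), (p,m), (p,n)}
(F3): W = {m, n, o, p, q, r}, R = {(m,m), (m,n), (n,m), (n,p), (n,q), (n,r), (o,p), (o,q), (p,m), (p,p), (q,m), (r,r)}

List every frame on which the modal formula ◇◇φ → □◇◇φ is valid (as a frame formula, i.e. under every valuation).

Frame correspondent (Sahlqvist): ∀x ∀y ∀z ((xR²y ∧ xRz) → ∃w (y = w ∧ zR²w)) — i.e. a generalized confluence (Geach) condition.
(F1): satisfies the condition.
(F2): fails — oR²n, oRm but no w with n=w and mR²w.
(F3): fails — mR²q, mRn but no w with q=w and nR²w.
Valid on: (F1).

(F1)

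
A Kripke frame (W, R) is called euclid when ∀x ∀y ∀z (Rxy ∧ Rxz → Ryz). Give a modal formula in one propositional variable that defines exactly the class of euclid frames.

◇q → □◇q

This is the Euclidean property; the standard corresponding axiom is 5: ◇q → □◇q.
Suppose ◇q→□◇q is valid. Take Rxy, Rxz and set V(q)={y}. Then ◇q at x, so □◇q at x, so ◇q at z, so some w with Rzw has q; w=y, i.e. Rzy. By symmetry of the argument, Ryz.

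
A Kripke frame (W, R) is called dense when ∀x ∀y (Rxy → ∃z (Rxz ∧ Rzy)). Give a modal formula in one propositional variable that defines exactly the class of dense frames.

A defining formula is □□s → □s (the C4 axiom).

□□s → □s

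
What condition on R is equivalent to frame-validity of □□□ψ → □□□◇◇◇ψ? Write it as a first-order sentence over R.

This is a Sahlqvist (Geach-type) schema ◇^0□^3ψ → □^3◇^3ψ.
Minimal-valuation argument: fix x; take any y with xR^0y and any z with xR^3z. Set V(ψ) to the set of worlds R-reachable from y in exactly 3 steps. Then □^3ψ holds at y, so the antecedent holds at x; validity forces ◇^3ψ at z, giving a w with zR^3w and yR^3w.
First-order correspondent: ∀x ∀z (xR³z → ∃w (xR³w ∧ zR³w)).

∀x ∀z (xR³z → ∃w (xR³w ∧ zR³w))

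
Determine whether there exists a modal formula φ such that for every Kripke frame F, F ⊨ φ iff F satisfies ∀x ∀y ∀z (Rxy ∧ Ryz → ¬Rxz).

Not definable by any modal formula

Modal frame validity is preserved under surjective bounded morphisms.
The 3-cycle (worlds s,t,u with s→t→u→s) is intransitive. Mapping every world to a single reflexive point • is a surjective bounded morphism; the reflexive point is not intransitive (R••∧R•• but R••).
So the class is not modally definable.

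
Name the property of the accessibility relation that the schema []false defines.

□⊥ is valid iff no world has any successor (otherwise □⊥ fails at any world with one).
The converse is a direct semantic check.
Frame condition: forall x forall y ~Rxy.

Emptiness of R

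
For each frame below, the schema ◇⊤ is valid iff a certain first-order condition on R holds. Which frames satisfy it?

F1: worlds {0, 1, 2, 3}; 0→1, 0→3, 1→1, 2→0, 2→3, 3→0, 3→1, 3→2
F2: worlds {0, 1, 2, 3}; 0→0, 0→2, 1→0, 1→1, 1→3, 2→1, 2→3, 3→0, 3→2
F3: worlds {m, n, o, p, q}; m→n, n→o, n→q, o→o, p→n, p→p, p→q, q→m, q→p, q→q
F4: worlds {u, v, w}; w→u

F1, F2, F3

Frame correspondent (Sahlqvist): ∀x ∃y Rxy — i.e. seriality.
F1: ✓.
F2: ✓.
F3: ✓.
F4: fails — world u has no successor.
Valid on: F1, F2, F3.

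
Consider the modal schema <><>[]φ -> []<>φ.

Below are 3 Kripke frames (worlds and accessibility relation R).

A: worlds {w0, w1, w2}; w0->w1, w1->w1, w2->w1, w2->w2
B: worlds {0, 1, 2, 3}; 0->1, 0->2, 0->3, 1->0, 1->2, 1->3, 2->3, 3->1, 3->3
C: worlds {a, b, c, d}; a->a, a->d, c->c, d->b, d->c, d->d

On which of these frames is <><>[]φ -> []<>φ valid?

A, B

Frame correspondent (Sahlqvist): forall x forall y forall z ((x R^2 y & xRz) -> exists w (yRw & zRw)) — i.e. a generalized confluence (Geach) condition.
A: satisfies the condition.
B: satisfies the condition.
C: fails — aR²b, aRa but no w with bRw and aRw.
Valid on: A, B.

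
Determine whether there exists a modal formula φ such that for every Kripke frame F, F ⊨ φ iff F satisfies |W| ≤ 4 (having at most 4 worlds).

Modal frame validity is preserved under disjoint unions.
Any modal formula valid on each of 5 disjoint one-world frames is valid on their disjoint union (validity is preserved under disjoint unions). Each one-world frame has |W|=1≤4, but the union has |W|=5.
So the class is not modally definable.

No — not modally definable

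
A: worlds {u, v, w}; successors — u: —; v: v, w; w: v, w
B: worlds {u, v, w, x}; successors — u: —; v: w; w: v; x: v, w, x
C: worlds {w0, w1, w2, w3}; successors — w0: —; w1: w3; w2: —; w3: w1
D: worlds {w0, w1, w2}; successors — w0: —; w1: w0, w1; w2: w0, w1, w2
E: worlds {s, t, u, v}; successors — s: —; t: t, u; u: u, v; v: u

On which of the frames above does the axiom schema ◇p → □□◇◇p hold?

This is the axiom for a generalized confluence (Geach) condition; its first-order frame correspondent is ∀x ∀y ∀z ((xRy ∧ xR²z) → ∃w (y = w ∧ zR²w)).
A: holds.
B: fails — vRw, vR²v but no t with w=t and vR²t.
C: fails — w1Rw3, w1R²w1 but no w with w3=w and w1R²w.
D: fails — w1Rw0, w1R²w0 but no w with w0=w and w0R²w.
E: fails — tRt, tR²u but no w with t=w and uR²w.
Valid on: A.

A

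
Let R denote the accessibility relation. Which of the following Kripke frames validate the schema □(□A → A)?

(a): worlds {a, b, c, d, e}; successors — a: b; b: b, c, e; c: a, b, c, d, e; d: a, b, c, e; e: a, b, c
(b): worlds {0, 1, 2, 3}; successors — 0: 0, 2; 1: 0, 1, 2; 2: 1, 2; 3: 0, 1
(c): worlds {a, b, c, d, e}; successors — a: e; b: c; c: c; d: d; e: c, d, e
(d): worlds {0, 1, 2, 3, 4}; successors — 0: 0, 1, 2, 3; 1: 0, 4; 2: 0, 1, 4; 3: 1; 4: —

(b), (c)

Frame correspondent (Sahlqvist): ∀x ∀y (Rxy → Ryy) — i.e. shift-reflexivity.
(a): fails — Rcd but not Rdd.
(b): ✓.
(c): ✓.
(d): fails — R02 but not R22.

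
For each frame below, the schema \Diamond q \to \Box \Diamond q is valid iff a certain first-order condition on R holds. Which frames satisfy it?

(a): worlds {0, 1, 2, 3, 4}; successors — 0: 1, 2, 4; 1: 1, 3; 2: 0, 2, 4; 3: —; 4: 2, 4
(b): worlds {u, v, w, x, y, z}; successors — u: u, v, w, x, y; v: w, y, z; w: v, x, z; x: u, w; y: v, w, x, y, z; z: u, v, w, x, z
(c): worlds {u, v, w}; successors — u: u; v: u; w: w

The schema corresponds to the Euclidean property: \forall x \forall y \forall z (Rxy \wedge Rxz \to Ryz).
(a): fails — R02 and R01 but not R21.
(b): fails — Ruv and Ruv but not Rvv.
(c): satisfies the condition.

(c)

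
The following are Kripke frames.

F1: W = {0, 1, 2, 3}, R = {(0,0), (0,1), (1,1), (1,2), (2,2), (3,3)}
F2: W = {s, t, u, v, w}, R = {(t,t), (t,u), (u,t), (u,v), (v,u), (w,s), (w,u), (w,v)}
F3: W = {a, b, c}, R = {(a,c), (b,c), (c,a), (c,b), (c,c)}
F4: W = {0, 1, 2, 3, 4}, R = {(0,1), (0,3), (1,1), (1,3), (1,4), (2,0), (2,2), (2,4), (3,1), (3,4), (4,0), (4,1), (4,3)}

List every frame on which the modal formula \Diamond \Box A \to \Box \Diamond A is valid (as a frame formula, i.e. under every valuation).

The schema corresponds to convergence: \forall x \forall y \forall z (Rxy \wedge Rxz \to \exists w (Ryw \wedge Rzw)).
F1: holds.
F2: fails — Rwu and Rwv but u and v have no common successor.
F3: holds.
F4: fails — R20 and R22 but 0 and 2 have no common successor.
Valid on: F1, F3.

F1, F3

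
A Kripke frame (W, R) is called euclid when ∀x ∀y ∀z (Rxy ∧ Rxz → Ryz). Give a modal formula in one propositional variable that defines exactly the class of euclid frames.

◇r → □◇r

The condition is the Euclidean property. The 5 schema ◇r → □◇r defines it.
Suppose ◇r→□◇r is valid. Take Rxy, Rxz and set V(r)={y}. Then ◇r at x, so □◇r at x, so ◇r at z, so some w with Rzw has r; w=y, i.e. Rzy. By symmetry of the argument, Ryz.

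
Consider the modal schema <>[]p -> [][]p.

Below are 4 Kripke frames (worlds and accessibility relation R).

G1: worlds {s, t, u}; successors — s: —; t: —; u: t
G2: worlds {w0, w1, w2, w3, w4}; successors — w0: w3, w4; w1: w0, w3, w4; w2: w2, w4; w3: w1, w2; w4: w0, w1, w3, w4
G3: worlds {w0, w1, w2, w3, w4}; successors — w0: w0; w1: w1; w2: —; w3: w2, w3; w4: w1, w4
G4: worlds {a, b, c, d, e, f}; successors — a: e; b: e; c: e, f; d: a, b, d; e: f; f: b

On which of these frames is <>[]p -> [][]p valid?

The schema corresponds to a generalized confluence (Geach) condition: forall x forall y forall z ((xRy & x R^2 z) -> exists w (yRw & z = w)).
G1: condition met.
G2: fails — w0Rw3, w0R²w0 but no w with w3Rw and w0=w.
G3: fails — w3Rw2, w3R²w2 but no w with w2Rw and w2=w.
G4: fails — cRe, cR²b but no w with eRw and b=w.

G1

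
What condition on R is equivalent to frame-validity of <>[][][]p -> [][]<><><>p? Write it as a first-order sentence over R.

This is a Sahlqvist (Geach-type) schema ◇^1□^3p → □^2◇^3p.
Minimal-valuation argument: fix x; take any y with xR^1y and any z with xR^2z. Set V(p) to the set of worlds R-reachable from y in exactly 3 steps. Then □^3p holds at y, so the antecedent holds at x; validity forces ◇^3p at z, giving a w with zR^3w and yR^3w.
First-order correspondent: forall x forall y forall z ((xRy & x R^2 z) -> exists w (y R^3 w & z R^3 w)).

forall x forall y forall z ((xRy & x R^2 z) -> exists w (y R^3 w & z R^3 w))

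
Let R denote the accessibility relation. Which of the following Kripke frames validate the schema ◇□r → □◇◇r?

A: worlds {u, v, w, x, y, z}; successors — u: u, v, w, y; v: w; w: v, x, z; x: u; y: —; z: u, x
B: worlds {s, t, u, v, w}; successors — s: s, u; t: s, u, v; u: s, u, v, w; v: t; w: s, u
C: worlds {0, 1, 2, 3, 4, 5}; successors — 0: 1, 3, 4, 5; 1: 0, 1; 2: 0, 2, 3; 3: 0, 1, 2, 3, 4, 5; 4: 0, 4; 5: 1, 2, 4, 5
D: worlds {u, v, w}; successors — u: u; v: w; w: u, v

Frame correspondent (Sahlqvist): ∀x ∀y ∀z ((xRy ∧ xRz) → ∃w (yRw ∧ zR²w)) — i.e. a generalized confluence (Geach) condition.
A: fails — uRu, uRy but no t with uRt and yR²t.
B: fails — tRv, tRs but no w* with vRw* and sR²w*.
C: condition met.
D: fails — wRv, wRu but no t with vRt and uR²t.
Valid on: C.

C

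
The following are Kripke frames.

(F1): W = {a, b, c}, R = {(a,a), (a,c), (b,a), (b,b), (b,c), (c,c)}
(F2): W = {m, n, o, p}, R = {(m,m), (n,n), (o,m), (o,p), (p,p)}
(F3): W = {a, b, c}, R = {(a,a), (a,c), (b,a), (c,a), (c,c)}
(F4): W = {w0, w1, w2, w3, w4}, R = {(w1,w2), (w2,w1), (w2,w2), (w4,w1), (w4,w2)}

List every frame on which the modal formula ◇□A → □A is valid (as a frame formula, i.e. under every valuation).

The schema corresponds to the Euclidean property: ∀x ∀y ∀z (Rxy ∧ Rxz → Ryz).
(F1): fails — Rac and Raa but not Rca.
(F2): fails — Rom and Rop but not Rmp.
(F3): holds.
(F4): fails — Rw2w1 and Rw2w1 but not Rw1w1.

(F3)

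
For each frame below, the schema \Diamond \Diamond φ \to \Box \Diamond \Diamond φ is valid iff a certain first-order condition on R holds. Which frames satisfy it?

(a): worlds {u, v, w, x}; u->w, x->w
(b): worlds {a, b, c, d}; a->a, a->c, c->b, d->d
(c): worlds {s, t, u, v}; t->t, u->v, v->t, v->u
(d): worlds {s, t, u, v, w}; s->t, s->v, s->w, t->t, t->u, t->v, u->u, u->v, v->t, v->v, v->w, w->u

(a)

This is the axiom for a generalized confluence (Geach) condition; its first-order frame correspondent is \forall x \forall y \forall z ((x R^2 y \wedge xRz) \to \exists w (y = w \wedge z R^2 w)).
(a): ✓.
(b): fails — aR²a, aRc but no w with a=w and cR²w.
(c): fails — uR²u, uRv but no w with u=w and vR²w.
(d): fails — sR²t, sRw but no w* with t=w* and wR²w*.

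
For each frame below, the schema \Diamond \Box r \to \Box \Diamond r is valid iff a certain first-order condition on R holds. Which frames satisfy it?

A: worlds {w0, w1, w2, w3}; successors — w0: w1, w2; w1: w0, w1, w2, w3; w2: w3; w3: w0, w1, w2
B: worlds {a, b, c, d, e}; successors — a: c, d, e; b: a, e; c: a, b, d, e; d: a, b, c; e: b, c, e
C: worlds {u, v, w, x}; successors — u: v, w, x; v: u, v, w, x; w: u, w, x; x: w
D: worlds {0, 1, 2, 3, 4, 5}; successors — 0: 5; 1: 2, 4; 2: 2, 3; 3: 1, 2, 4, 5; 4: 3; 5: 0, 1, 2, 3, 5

The schema corresponds to convergence: \forall x \forall y \forall z (Rxy \wedge Rxz \to \exists w (Ryw \wedge Rzw)).
A: fails — Rw1w2 and Rw1w0 but w2 and w0 have no common successor.
B: satisfies the condition.
C: satisfies the condition.
D: fails — R34 and R31 but 4 and 1 have no common successor.

B, C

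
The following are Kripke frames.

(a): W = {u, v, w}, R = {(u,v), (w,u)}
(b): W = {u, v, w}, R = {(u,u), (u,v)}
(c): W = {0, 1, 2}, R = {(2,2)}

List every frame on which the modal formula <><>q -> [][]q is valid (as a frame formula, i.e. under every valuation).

Frame correspondent (Sahlqvist): forall x forall y forall z ((x R^2 y & x R^2 z) -> exists w (y = w & z = w)) — i.e. a generalized confluence (Geach) condition.
(a): satisfies the condition.
(b): fails — uR²u, uR²v but u ≠ v.
(c): satisfies the condition.

(a), (c)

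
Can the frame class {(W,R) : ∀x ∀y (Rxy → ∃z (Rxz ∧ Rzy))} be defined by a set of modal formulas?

Yes, by □□r → □r

The condition is density. A defining modal formula is □□r → □r.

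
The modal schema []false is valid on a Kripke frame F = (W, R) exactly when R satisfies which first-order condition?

emptiness of R

□⊥ is valid iff no world has any successor (otherwise □⊥ fails at any world with one).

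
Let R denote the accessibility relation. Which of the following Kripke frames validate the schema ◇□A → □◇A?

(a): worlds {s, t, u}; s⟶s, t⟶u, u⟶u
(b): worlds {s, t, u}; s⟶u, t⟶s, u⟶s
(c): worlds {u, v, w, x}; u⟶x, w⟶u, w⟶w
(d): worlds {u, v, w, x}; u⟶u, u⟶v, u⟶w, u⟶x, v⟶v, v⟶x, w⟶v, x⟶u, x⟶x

The schema corresponds to convergence: ∀x ∀y ∀z (Rxy ∧ Rxz → ∃w (Ryw ∧ Rzw)).
(a): holds.
(b): holds.
(c): fails — Rux and Rux but x and x have no common successor.
(d): fails — Ruw and Rux but w and x have no common successor.

(a), (b)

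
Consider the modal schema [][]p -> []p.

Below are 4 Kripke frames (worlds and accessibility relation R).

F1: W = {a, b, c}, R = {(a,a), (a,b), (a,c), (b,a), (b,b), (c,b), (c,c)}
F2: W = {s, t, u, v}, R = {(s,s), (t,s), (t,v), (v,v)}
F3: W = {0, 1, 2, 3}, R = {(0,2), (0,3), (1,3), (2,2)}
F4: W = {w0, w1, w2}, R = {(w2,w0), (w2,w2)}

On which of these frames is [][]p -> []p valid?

Frame correspondent (Sahlqvist): forall x forall y (Rxy -> exists z (Rxz & Rzy)) — i.e. density.
F1: ✓.
F2: ✓.
F3: fails — R13 but no z with R1z and Rz3.
F4: ✓.

F1, F2, F4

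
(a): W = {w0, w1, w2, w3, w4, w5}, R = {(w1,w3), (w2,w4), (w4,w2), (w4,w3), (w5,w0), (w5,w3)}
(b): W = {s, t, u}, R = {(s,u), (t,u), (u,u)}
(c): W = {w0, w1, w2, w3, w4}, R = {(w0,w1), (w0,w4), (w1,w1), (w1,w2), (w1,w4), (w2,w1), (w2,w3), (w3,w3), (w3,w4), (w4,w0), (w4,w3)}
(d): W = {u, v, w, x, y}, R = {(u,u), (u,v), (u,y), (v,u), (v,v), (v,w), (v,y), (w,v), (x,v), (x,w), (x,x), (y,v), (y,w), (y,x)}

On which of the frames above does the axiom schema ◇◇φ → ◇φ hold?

(b)

The schema corresponds to transitivity: ∀x ∀y ∀z (Rxy ∧ Ryz → Rxz).
(a): fails — Rw2w4 and Rw4w2 but not Rw2w2.
(b): ✓.
(c): fails — Rw1w2 and Rw2w3 but not Rw1w3.
(d): fails — Ruv and Rvw but not Ruw.
Valid on: (b).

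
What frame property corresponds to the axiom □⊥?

This schema is the Ver axiom.
Its frame correspondent is emptiness of R — ∀x ∀y ¬Rxy.

Emptiness of R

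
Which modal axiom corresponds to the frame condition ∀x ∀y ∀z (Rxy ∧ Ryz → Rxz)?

The condition is transitivity. The 4 schema □p → □□p defines it.

□p → □□p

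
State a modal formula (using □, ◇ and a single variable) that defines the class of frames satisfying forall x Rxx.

This is reflexivity; the standard corresponding axiom is T: □r → r.

□r → r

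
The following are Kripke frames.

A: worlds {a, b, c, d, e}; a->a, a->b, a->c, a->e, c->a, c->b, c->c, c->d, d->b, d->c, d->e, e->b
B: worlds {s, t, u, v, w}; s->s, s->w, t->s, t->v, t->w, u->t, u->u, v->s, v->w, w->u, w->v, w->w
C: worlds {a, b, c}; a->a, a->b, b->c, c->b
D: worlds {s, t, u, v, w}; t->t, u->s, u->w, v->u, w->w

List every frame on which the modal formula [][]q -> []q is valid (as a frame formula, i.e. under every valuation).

B

This is the axiom for density; its first-order frame correspondent is forall x forall y (Rxy -> exists z (Rxz & Rzy)).
A: fails — Rde but no z with Rdz and Rze.
B: condition met.
C: fails — Rbc but no z with Rbz and Rzc.
D: fails — Rus but no z with Ruz and Rzs.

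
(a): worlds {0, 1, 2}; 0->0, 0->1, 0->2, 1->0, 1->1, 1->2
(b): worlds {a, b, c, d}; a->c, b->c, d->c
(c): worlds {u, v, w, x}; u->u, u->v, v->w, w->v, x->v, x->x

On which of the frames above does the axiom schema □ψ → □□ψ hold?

The schema corresponds to transitivity: ∀x ∀y ∀z (Rxy ∧ Ryz → Rxz).
(a): holds.
(b): holds.
(c): fails — Ruv and Rvw but not Ruw.
Valid on: (a), (b).

(a), (b)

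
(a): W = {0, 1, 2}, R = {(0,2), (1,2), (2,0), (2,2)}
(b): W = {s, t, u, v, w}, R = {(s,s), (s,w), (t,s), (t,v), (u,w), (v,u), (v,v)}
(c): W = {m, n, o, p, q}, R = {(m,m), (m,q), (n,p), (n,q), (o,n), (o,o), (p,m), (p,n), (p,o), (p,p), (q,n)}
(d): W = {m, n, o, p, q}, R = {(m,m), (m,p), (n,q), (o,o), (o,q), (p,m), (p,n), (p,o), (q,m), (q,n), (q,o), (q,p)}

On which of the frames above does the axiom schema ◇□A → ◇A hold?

Frame correspondent (Sahlqvist): ∀x ∀y (xRy → ∃w (yRw ∧ xRw)) — i.e. a generalized confluence (Geach) condition.
(a): ✓.
(b): fails — sRw but no w* with wRw* and sRw*.
(c): fails — mRq but no w with qRw and mRw.
(d): fails — nRq but no w with qRw and nRw.

(a)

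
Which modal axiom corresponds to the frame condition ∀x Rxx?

This is reflexivity; the standard corresponding axiom is T: □s → s.
Suppose □s→s is valid. At any x set V(s)={w : Rxw}. Then □s holds at x, so s holds at x, i.e. Rxx.

□s → s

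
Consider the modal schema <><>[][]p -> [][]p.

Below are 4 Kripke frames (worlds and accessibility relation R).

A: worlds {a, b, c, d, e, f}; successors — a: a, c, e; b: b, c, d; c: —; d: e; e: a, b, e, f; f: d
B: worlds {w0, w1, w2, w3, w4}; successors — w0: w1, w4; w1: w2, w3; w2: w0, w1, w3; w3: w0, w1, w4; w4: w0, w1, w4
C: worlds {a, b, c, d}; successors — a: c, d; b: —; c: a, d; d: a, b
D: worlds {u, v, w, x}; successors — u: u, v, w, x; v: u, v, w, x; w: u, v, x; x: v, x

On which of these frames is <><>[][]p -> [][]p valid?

Frame correspondent (Sahlqvist): forall x forall y forall z ((x R^2 y & x R^2 z) -> exists w (y R^2 w & z = w)) — i.e. a generalized confluence (Geach) condition.
A: fails — aR²b, aR²a but no w with bR²w and a=w.
B: fails — w0R²w1, w0R²w2 but no w with w1R²w and w2=w.
C: fails — aR²b, aR²a but no w with bR²w and a=w.
D: ✓.
Valid on: D.

D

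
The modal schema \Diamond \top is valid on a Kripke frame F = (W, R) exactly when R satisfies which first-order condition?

Seriality

◇⊤ holds at w iff w has a successor, so frame-validity of ◇⊤ is exactly seriality. Equivalently via □r → ◇r:
Suppose □r→◇r is valid. At any x set V(r)=W. Then □r at x, so ◇r at x, so x has a successor.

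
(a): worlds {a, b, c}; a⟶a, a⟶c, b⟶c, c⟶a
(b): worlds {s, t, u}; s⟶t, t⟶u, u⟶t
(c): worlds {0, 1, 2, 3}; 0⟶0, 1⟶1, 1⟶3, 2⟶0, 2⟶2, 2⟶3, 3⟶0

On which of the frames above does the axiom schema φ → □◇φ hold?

Frame correspondent (Sahlqvist): ∀x ∀y (Rxy → Ryx) — i.e. symmetry.
(a): fails — Rbc but not Rcb.
(b): fails — Rst but not Rts.
(c): fails — R23 but not R32.

none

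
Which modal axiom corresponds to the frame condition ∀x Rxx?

□ψ → ψ

A defining formula is □ψ → ψ (the T axiom).
Suppose □ψ→ψ is valid. At any x set V(ψ)={w : Rxw}. Then □ψ holds at x, so ψ holds at x, i.e. Rxx.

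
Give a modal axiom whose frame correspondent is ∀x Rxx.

The condition is reflexivity. The T schema □ψ → ψ defines it.
Suppose □ψ→ψ is valid. At any x set V(ψ)={w : Rxw}. Then □ψ holds at x, so ψ holds at x, i.e. Rxx.

□ψ → ψ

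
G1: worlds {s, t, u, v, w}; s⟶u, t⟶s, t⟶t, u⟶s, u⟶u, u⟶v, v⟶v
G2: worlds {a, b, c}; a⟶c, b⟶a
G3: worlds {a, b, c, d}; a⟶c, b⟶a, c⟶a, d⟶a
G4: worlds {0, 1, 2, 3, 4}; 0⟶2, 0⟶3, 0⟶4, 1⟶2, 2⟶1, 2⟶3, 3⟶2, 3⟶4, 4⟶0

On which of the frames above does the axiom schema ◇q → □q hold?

This is the axiom for partial functionality; its first-order frame correspondent is ∀x ∀y ∀z (Rxy ∧ Rxz → y = z).
G1: fails — t sees both s and t.
G2: holds.
G3: holds.
G4: fails — 0 sees both 2 and 3.

G2, G3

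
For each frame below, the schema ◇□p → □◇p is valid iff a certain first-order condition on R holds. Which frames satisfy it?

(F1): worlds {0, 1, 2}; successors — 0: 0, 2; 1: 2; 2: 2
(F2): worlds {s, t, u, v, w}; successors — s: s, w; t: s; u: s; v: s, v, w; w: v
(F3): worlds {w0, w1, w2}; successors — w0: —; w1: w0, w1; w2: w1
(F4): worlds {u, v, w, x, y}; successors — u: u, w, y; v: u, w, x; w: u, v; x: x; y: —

The schema corresponds to convergence: ∀x ∀y ∀z (Rxy ∧ Rxz → ∃w (Ryw ∧ Rzw)).
(F1): condition met.
(F2): fails — Rsw and Rss but w and s have no common successor.
(F3): fails — Rw1w1 and Rw1w0 but w1 and w0 have no common successor.
(F4): fails — Ruw and Ruy but w and y have no common successor.
Valid on: (F1).

(F1)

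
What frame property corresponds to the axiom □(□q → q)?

Suppose □(□q→q) is valid. Take Rxy and set V(q)={w : Ryw}. Then at y, □q holds; since □(□q→q) at x, □q→q at y, so q at y, i.e. Ryy.

shift-reflexivity: ∀x ∀y (Rxy → Ryy)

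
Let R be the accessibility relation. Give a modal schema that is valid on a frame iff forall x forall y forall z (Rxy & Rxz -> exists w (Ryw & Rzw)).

◇□ψ → □◇ψ

A defining formula is ◇□ψ → □◇ψ (the .2 axiom).
Suppose ◇□ψ→□◇ψ is valid. Take Rxy, Rxz and set V(ψ)={w : Ryw}. Then □ψ at y so ◇□ψ at x, so □◇ψ at x, so ◇ψ at z, giving w with Rzw and Ryw.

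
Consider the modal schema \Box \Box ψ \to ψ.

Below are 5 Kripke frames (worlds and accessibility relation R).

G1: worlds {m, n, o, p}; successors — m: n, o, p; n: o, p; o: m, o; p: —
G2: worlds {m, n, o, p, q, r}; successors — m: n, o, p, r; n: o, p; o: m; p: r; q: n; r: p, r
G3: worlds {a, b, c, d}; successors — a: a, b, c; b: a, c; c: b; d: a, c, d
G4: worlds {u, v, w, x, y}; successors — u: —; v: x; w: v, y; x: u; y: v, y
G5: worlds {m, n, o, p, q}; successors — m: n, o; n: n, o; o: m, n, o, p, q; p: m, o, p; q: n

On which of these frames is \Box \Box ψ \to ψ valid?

G3

Frame correspondent (Sahlqvist): \forall x \exists w (x R^2 w \wedge x = w) — i.e. a generalized confluence (Geach) condition.
G1: fails — at n but no w with nR²w and n=w.
G2: fails — at n but no w with nR²w and n=w.
G3: satisfies the condition.
G4: fails — at u but no t with uR²t and u=t.
G5: fails — at q but no w with qR²w and q=w.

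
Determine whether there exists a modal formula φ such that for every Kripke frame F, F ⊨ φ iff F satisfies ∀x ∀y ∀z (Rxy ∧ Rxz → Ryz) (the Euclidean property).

This is a Sahlqvist condition; the 5 axiom ◇q → □◇q defines it.

Yes, by ◇q → □◇q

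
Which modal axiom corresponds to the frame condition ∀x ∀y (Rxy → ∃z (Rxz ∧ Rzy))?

□□r → □r

A defining formula is □□r → □r (the C4 axiom).
Suppose □□r→□r is valid. Take Rxy and set V(r)={w : xR²w}. Then □□r at x, so □r at x, so r at y, i.e. ∃z(Rxz∧Rzy).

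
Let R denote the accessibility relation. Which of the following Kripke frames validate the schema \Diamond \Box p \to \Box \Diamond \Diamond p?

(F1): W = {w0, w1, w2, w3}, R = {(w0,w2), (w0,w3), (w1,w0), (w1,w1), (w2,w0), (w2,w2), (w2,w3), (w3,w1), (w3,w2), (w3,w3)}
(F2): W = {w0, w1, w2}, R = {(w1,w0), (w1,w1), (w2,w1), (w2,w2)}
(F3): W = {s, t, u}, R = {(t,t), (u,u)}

(F1), (F3)

This is the axiom for a generalized confluence (Geach) condition; its first-order frame correspondent is \forall x \forall y \forall z ((xRy \wedge xRz) \to \exists w (yRw \wedge z R^2 w)).
(F1): ✓.
(F2): fails — w1Rw0, w1Rw0 but no w with w0Rw and w0R²w.
(F3): ✓.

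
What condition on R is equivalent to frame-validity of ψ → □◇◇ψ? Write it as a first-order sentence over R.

This is a Sahlqvist (Geach-type) schema ◇^0□^0ψ → □^1◇^2ψ.
First-order correspondent: ∀x ∀z (xRz → ∃w (x = w ∧ zR²w)).

∀x ∀z (xRz → ∃w (x = w ∧ zR²w))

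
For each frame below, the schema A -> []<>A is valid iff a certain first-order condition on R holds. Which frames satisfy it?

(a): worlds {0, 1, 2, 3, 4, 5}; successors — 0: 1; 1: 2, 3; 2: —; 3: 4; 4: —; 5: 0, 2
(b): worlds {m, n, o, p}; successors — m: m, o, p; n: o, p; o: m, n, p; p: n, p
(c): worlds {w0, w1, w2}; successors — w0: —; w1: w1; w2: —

The schema corresponds to symmetry: forall x forall y (Rxy -> Ryx).
(a): fails — R34 but not R43.
(b): fails — Rop but not Rpo.
(c): holds.
Valid on: (c).

(c)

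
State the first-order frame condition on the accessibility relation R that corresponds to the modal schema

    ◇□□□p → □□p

∀x ∀y ∀z ((xRy ∧ xR²z) → ∃w (yR³w ∧ z = w))

This is a Sahlqvist (Geach-type) schema ◇^1□^3p → □^2◇^0p.
Minimal-valuation argument: fix x; take any y with xR^1y and any z with xR^2z. Set V(p) to the set of worlds R-reachable from y in exactly 3 steps. Then □^3p holds at y, so the antecedent holds at x; validity forces ◇^0p at z, giving a w with zR^0w and yR^3w.
First-order correspondent: ∀x ∀y ∀z ((xRy ∧ xR²z) → ∃w (yR³w ∧ z = w)).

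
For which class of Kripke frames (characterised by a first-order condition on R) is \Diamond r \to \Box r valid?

Suppose ◇r→□r is valid. Take Rxy, Rxz and set V(r)={y}. Then ◇r at x, so □r at x, so r at z, i.e. z=y.
The converse is a direct semantic check.
Frame condition: \forall x \forall y \forall z (Rxy \wedge Rxz \to y = z).

partial functionality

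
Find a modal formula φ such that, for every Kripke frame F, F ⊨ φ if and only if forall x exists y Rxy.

The condition is seriality. The D schema □r → ◇r defines it.
Suppose □r→◇r is valid. At any x set V(r)=W. Then □r at x, so ◇r at x, so x has a successor.

□r → ◇r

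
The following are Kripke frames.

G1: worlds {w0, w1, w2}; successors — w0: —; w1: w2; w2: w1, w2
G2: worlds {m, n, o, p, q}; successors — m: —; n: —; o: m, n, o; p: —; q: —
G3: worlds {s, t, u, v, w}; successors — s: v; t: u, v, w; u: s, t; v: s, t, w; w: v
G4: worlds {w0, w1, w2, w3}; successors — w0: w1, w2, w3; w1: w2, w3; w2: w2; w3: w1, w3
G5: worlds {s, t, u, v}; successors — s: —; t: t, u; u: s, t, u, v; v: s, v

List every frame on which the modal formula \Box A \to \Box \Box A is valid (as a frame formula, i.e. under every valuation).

The schema corresponds to transitivity: \forall x \forall y \forall z (Rxy \wedge Ryz \to Rxz).
G1: fails — Rw1w2 and Rw2w1 but not Rw1w1.
G2: holds.
G3: fails — Rtv and Rvt but not Rtt.
G4: fails — Rw3w1 and Rw1w2 but not Rw3w2.
G5: fails — Rtu and Ruv but not Rtv.

G2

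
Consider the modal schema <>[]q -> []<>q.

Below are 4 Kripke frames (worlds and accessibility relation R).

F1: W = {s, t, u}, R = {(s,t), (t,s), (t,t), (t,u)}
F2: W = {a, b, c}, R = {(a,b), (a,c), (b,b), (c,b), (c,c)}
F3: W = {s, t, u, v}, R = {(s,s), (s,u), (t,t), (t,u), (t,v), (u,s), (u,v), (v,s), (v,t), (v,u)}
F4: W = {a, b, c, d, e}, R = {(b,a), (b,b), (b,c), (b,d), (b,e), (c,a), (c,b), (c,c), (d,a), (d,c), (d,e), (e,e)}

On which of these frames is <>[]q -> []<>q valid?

F2, F3

Frame correspondent (Sahlqvist): forall x forall y forall z (Rxy & Rxz -> exists w (Ryw & Rzw)) — i.e. convergence.
F1: fails — Rtt and Rtu but t and u have no common successor.
F2: ✓.
F3: ✓.
F4: fails — Rbc and Rba but c and a have no common successor.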